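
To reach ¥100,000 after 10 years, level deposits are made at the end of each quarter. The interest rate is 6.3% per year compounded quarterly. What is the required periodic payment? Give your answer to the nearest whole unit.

¥1,814

Level ordinary annuity; solve FV = PMT × [((1+r)^n − 1)/r] for PMT.
Periodic rate r = 0.063/4 per quarter; n is counted in quarters.
With n = 40: PMT = 100,000 / ([((1+r)^n − 1)/r]) = ¥1,814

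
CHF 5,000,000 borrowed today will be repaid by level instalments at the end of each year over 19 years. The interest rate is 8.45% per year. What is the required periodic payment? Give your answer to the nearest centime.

CHF 537,607.54

Level ordinary annuity; solve PV = PMT × [(1 − (1+r)^−n)/r] for PMT.
Periodic rate r = 0.0845 per year.
With n = 19: PMT = 5,000,000 / ([(1 − (1+r)^−n)/r]) = CHF 537,607.54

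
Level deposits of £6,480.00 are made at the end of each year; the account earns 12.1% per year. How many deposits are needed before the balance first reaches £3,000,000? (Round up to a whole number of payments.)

36 payments

Periodic rate r = 0.121 per year.
Ordinary annuity FV: 3,000,000 = 6,480 × [((1+r)^n − 1)/r].
(1+r)^n = 1 + 3,000,000 × r / 6,480, so n = ln(1 + 3,000,000·r/6,480) / ln(1+r) = 35.40.
Round up to a whole number of payments: n = 36.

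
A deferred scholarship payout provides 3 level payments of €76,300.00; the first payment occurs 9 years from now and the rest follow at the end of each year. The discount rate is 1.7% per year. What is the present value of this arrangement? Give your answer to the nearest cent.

Ordinary annuity of 3 payments, first payment at period 9.
Periodic rate r = 0.017 per year.
The ordinary-annuity PV formula values the stream one period before the first payment (period 8); discount that back 8 periods:
PV₀ = 76,300 × [1 − (1+r)^−3] / r × (1+r)^−8 = €193,409.32

€193,409.32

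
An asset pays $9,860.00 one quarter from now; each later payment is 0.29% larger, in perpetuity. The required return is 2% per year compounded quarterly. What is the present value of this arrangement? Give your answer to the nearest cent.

$4,695,238.10

Periodic rate r = 0.02/4 per quarter.
Growing perpetuity (Gordon): PV = PMT₁ / (r − g) = 9,860 / (r − 0.0029) = $4,695,238.10.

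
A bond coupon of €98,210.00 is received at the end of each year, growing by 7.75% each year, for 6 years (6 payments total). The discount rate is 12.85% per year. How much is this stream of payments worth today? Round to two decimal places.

€466,603.85

Periodic rate r = 0.1285 per year.
Growing ordinary annuity: PV = PMT₁ × [1 − ((1+g)/(1+r))^n] / (r − g) = 98,210 × [1 − ((1+0.0775)/(1+r))^6] / (r − 0.0775) = €466,603.85.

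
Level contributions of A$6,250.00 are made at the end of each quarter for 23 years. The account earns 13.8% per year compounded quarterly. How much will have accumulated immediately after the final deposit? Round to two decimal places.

A$3,923,399.20

This is an ordinary annuity: 92 deposits of A$6,250.00 at the end of each quarter.
Periodic rate r = 0.138/4 per quarter; n is counted in quarters.
FV = PMT × [((1+r)^n − 1)/r] = 6,250 × [(1+r)^92 − 1] / r = A$3,923,399.20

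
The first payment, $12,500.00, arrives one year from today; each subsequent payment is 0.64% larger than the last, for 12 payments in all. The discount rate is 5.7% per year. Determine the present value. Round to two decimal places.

$109,913.56

Periodic rate r = 0.057 per year.
Growing ordinary annuity: PV = PMT₁ × [1 − ((1+g)/(1+r))^n] / (r − g) = 12,500 × [1 − ((1+0.0064)/(1+r))^12] / (r − 0.0064) = $109,913.56.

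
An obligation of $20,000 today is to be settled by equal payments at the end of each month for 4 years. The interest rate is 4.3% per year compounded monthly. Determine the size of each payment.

$454.27

Level ordinary annuity; solve PV = PMT × [(1 − (1+r)^−n)/r] for PMT.
Periodic rate r = 0.043/12 per month; n is counted in months.
With n = 48: PMT = 20,000 / ([(1 − (1+r)^−n)/r]) = $454.27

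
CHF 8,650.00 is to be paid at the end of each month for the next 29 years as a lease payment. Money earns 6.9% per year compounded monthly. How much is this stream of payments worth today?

CHF 1,299,791.03

This is an ordinary annuity: 348 payments of CHF 8,650.00 at the end of each month.
Periodic rate r = 0.069/12 per month; n is counted in months.
PV = PMT × [(1 − (1+r)^−n)/r] = 8,650 × [1 − (1+r)^−348] / r = CHF 1,299,791.03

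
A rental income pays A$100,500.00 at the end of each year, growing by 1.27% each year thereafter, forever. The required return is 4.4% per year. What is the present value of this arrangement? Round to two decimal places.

Periodic rate r = 0.044 per year.
Growing perpetuity (Gordon): PV = PMT₁ / (r − g) = 100,500 / (r − 0.0127) = A$3,210,862.62.

A$3,210,862.62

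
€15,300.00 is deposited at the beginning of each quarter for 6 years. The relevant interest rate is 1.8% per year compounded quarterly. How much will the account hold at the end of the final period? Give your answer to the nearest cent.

This is an annuity due: 24 deposits of €15,300.00 at the beginning of each quarter.
Periodic rate r = 0.018/4 per quarter; n is counted in quarters.
FV = PMT × [((1+r)^n − 1)/r] × (1+r) = 15,300 × [(1+r)^24 − 1] / r × (1+r) = €388,585.57

€388,585.57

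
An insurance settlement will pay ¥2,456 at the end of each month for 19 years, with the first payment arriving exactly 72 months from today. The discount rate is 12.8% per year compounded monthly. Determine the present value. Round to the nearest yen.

¥98,754

Ordinary annuity of 228 payments, first payment at period 72.
Periodic rate r = 0.128/12 per month; n is counted in months.
The ordinary-annuity PV formula values the stream one period before the first payment (period 71); discount that back 71 periods:
PV₀ = 2,456 × [1 − (1+r)^−228] / r × (1+r)^−71 = ¥98,754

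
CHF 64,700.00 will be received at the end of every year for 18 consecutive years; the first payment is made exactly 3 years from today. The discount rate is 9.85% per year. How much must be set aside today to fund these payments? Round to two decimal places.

CHF 443,998.77

Ordinary annuity of 18 payments, first payment at period 3.
Periodic rate r = 0.0985 per year.
The ordinary-annuity PV formula values the stream one period before the first payment (period 2); discount that back 2 periods:
PV₀ = 64,700 × [1 − (1+r)^−18] / r × (1+r)^−2 = CHF 443,998.77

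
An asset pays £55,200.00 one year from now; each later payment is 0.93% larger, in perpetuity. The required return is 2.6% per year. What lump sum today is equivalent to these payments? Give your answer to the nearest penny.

Periodic rate r = 0.026 per year.
Growing perpetuity (Gordon): PV = PMT₁ / (r − g) = 55,200 / (r − 0.0093) = £3,305,389.22.

£3,305,389.22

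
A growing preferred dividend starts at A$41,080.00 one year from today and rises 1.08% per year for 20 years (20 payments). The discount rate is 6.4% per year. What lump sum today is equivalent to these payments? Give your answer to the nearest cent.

A$495,364.63

Periodic rate r = 0.064 per year.
Growing ordinary annuity: PV = PMT₁ × [1 − ((1+g)/(1+r))^n] / (r − g) = 41,080 × [1 − ((1+0.0108)/(1+r))^20] / (r − 0.0108) = A$495,364.63.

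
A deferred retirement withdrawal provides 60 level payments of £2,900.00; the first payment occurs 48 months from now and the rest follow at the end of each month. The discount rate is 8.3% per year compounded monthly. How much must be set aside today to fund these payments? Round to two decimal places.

£102,716.58

Ordinary annuity of 60 payments, first payment at period 48.
Periodic rate r = 0.083/12 per month; n is counted in months.
The ordinary-annuity PV formula values the stream one period before the first payment (period 47); discount that back 47 periods:
PV₀ = 2,900 × [1 − (1+r)^−60] / r × (1+r)^−47 = £102,716.58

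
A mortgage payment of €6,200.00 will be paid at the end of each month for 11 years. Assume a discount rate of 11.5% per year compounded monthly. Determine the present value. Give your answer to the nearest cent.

€463,256.87

This is an ordinary annuity: 132 payments of €6,200.00 at the end of each month.
Periodic rate r = 0.115/12 per month; n is counted in months.
PV = PMT × [(1 − (1+r)^−n)/r] = 6,200 × [1 − (1+r)^−132] / r = €463,256.87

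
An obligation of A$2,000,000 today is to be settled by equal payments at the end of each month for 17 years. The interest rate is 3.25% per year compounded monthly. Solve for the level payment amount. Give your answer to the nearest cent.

Level ordinary annuity; solve PV = PMT × [(1 − (1+r)^−n)/r] for PMT.
Periodic rate r = 0.0325/12 per month; n is counted in months.
With n = 204: PMT = 2,000,000 / ([(1 − (1+r)^−n)/r]) = A$12,773.33

A$12,773.33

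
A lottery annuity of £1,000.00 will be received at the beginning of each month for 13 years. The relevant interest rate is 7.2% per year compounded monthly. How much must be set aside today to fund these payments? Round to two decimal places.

This is an annuity due: 156 payments of £1,000.00 at the beginning of each month.
Periodic rate r = 0.072/12 per month; n is counted in months.
PV = PMT × [(1 − (1+r)^−n)/r] × (1+r) = 1,000 × [1 − (1+r)^−156] / r × (1+r) = £101,724.72

£101,724.72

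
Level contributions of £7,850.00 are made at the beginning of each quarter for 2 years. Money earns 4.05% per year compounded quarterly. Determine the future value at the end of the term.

£65,729.96

This is an annuity due: 8 deposits of £7,850.00 at the beginning of each quarter.
Periodic rate r = 0.0405/4 per quarter; n is counted in quarters.
FV = PMT × [((1+r)^n − 1)/r] × (1+r) = 7,850 × [(1+r)^8 − 1] / r × (1+r) = £65,729.96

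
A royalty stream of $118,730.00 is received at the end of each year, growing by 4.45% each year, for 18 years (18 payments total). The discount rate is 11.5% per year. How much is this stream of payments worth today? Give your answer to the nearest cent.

Periodic rate r = 0.115 per year.
Growing ordinary annuity: PV = PMT₁ × [1 − ((1+g)/(1+r))^n] / (r − g) = 118,730 × [1 − ((1+0.0445)/(1+r))^18] / (r − 0.0445) = $1,164,385.93.

$1,164,385.93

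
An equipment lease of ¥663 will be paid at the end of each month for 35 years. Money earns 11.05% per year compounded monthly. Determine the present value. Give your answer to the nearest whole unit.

This is an ordinary annuity: 420 payments of ¥663 at the end of each month.
Periodic rate r = 0.1105/12 per month; n is counted in months.
PV = PMT × [(1 − (1+r)^−n)/r] = 663 × [1 − (1+r)^−420] / r = ¥70,468

¥70,468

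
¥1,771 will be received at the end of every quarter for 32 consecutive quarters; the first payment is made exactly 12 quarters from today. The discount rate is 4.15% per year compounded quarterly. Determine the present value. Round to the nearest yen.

¥42,862

Ordinary annuity of 32 payments, first payment at period 12.
Periodic rate r = 0.0415/4 per quarter; n is counted in quarters.
The ordinary-annuity PV formula values the stream one period before the first payment (period 11); discount that back 11 periods:
PV₀ = 1,771 × [1 − (1+r)^−32] / r × (1+r)^−11 = ¥42,862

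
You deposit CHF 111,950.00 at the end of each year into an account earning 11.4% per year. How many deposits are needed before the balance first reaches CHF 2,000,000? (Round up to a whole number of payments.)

Periodic rate r = 0.114 per year.
Ordinary annuity FV: 2,000,000 = 111,950 × [((1+r)^n − 1)/r].
(1+r)^n = 1 + 2,000,000 × r / 111,950, so n = ln(1 + 2,000,000·r/111,950) / ln(1+r) = 10.29.
Round up to a whole number of payments: n = 11.

11 payments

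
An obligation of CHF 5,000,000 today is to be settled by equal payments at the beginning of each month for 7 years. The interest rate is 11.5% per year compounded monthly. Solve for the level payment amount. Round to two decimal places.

Level annuity due; solve PV = PMT × [(1 − (1+r)^−n)/r] × (1+r) for PMT.
Periodic rate r = 0.115/12 per month; n is counted in months.
With n = 84: PMT = 5,000,000 / ([(1 − (1+r)^−n)/r] × (1+r)) = CHF 86,107.11

CHF 86,107.11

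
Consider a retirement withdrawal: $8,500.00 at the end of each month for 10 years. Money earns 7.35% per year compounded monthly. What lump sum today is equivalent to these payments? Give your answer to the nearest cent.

$720,825.51

This is an ordinary annuity: 120 payments of $8,500.00 at the end of each month.
Periodic rate r = 0.0735/12 per month; n is counted in months.
PV = PMT × [(1 − (1+r)^−n)/r] = 8,500 × [1 − (1+r)^−120] / r = $720,825.51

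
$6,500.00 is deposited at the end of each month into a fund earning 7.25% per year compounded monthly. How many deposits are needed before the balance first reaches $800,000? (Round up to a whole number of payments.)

Periodic rate r = 0.0725/12 per month; n is counted in months.
Ordinary annuity FV: 800,000 = 6,500 × [((1+r)^n − 1)/r].
(1+r)^n = 1 + 800,000 × r / 6,500, so n = ln(1 + 800,000·r/6,500) / ln(1+r) = 92.30.
Round up to a whole number of payments: n = 93.

93 payments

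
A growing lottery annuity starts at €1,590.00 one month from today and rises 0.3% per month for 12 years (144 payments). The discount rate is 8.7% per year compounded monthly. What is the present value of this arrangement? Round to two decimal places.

Periodic rate r = 0.087/12 per month; n is counted in months.
Growing ordinary annuity: PV = PMT₁ × [1 − ((1+g)/(1+r))^n] / (r − g) = 1,590 × [1 − ((1+0.003)/(1+r))^144] / (r − 0.003) = €170,612.78.

€170,612.78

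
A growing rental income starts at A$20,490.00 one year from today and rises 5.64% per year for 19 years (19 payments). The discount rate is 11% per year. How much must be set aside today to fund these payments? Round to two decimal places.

Periodic rate r = 0.11 per year.
Growing ordinary annuity: PV = PMT₁ × [1 − ((1+g)/(1+r))^n] / (r − g) = 20,490 × [1 − ((1+0.0564)/(1+r))^19] / (r − 0.0564) = A$233,003.54.

A$233,003.54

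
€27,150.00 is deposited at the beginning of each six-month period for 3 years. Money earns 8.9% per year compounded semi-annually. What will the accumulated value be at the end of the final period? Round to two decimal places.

€190,239.41

This is an annuity due: 6 deposits of €27,150.00 at the beginning of each six-month period.
Periodic rate r = 0.089/2 per half-year; n is counted in half-years.
FV = PMT × [((1+r)^n − 1)/r] × (1+r) = 27,150 × [(1+r)^6 − 1] / r × (1+r) = €190,239.41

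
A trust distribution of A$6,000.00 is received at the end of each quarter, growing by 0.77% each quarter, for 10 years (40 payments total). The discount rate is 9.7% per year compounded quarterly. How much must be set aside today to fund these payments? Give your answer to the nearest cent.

A$173,580.02

Periodic rate r = 0.097/4 per quarter; n is counted in quarters.
Growing ordinary annuity: PV = PMT₁ × [1 − ((1+g)/(1+r))^n] / (r − g) = 6,000 × [1 − ((1+0.0077)/(1+r))^40] / (r − 0.0077) = A$173,580.02.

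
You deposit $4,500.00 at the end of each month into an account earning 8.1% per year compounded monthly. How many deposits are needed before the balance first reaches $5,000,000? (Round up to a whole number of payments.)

319 payments

Periodic rate r = 0.081/12 per month; n is counted in months.
Ordinary annuity FV: 5,000,000 = 4,500 × [((1+r)^n − 1)/r].
(1+r)^n = 1 + 5,000,000 × r / 4,500, so n = ln(1 + 5,000,000·r/4,500) / ln(1+r) = 318.12.
Round up to a whole number of payments: n = 319.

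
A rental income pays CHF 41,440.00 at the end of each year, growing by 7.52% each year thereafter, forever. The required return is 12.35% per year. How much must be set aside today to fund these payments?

Periodic rate r = 0.1235 per year.
Growing perpetuity (Gordon): PV = PMT₁ / (r − g) = 41,440 / (r − 0.0752) = CHF 857,971.01.

CHF 857,971.01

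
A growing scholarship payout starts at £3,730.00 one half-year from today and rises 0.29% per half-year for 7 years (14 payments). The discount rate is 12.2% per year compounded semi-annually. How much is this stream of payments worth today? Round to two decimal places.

£35,017.04

Periodic rate r = 0.122/2 per half-year; n is counted in half-years.
Growing ordinary annuity: PV = PMT₁ × [1 − ((1+g)/(1+r))^n] / (r − g) = 3,730 × [1 − ((1+0.0029)/(1+r))^14] / (r − 0.0029) = £35,017.04.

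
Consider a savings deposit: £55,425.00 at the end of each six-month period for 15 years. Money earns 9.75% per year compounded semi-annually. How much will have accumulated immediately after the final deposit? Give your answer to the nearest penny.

This is an ordinary annuity: 30 deposits of £55,425.00 at the end of each six-month period.
Periodic rate r = 0.0975/2 per half-year; n is counted in half-years.
FV = PMT × [((1+r)^n − 1)/r] = 55,425 × [(1+r)^30 − 1] / r = £3,604,298.99

£3,604,298.99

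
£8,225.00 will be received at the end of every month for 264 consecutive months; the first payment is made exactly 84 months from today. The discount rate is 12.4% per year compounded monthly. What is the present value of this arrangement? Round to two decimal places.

Ordinary annuity of 264 payments, first payment at period 84.
Periodic rate r = 0.124/12 per month; n is counted in months.
The ordinary-annuity PV formula values the stream one period before the first payment (period 83); discount that back 83 periods:
PV₀ = 8,225 × [1 − (1+r)^−264] / r × (1+r)^−83 = £316,626.82

£316,626.82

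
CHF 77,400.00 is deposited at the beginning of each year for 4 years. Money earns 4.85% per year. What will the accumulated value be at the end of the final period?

CHF 349,004.22

This is an annuity due: 4 deposits of CHF 77,400.00 at the beginning of each year.
Periodic rate r = 0.0485 per year.
FV = PMT × [((1+r)^n − 1)/r] × (1+r) = 77,400 × [(1+r)^4 − 1] / r × (1+r) = CHF 349,004.22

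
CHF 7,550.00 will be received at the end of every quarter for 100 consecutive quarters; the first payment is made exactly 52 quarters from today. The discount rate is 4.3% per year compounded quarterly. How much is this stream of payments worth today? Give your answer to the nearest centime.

Ordinary annuity of 100 payments, first payment at period 52.
Periodic rate r = 0.043/4 per quarter; n is counted in quarters.
The ordinary-annuity PV formula values the stream one period before the first payment (period 51); discount that back 51 periods:
PV₀ = 7,550 × [1 − (1+r)^−100] / r × (1+r)^−51 = CHF 267,362.05

CHF 267,362.05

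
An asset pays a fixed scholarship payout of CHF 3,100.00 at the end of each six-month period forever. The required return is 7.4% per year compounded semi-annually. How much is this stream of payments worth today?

Periodic rate r = 0.074/2 per half-year.
Level perpetuity: PV = PMT / r = 3,100 / (0.074/2) = CHF 83,783.78.

CHF 83,783.78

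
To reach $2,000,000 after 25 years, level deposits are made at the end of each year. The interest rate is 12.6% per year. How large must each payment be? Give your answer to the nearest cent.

$13,673.79

Level ordinary annuity; solve FV = PMT × [((1+r)^n − 1)/r] for PMT.
Periodic rate r = 0.126 per year.
With n = 25: PMT = 2,000,000 / ([((1+r)^n − 1)/r]) = $13,673.79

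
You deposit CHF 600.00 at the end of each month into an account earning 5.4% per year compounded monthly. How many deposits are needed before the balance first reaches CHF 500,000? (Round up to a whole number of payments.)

348 payments

Periodic rate r = 0.054/12 per month; n is counted in months.
Ordinary annuity FV: 500,000 = 600 × [((1+r)^n − 1)/r].
(1+r)^n = 1 + 500,000 × r / 600, so n = ln(1 + 500,000·r/600) / ln(1+r) = 347.03.
Round up to a whole number of payments: n = 348.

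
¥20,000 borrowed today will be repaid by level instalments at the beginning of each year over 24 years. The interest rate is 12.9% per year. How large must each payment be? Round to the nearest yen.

¥2,417

Level annuity due; solve PV = PMT × [(1 − (1+r)^−n)/r] × (1+r) for PMT.
Periodic rate r = 0.129 per year.
With n = 24: PMT = 20,000 / ([(1 − (1+r)^−n)/r] × (1+r)) = ¥2,417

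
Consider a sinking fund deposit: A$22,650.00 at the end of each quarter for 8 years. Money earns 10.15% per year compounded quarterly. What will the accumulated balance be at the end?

This is an ordinary annuity: 32 deposits of A$22,650.00 at the end of each quarter.
Periodic rate r = 0.1015/4 per quarter; n is counted in quarters.
FV = PMT × [((1+r)^n − 1)/r] = 22,650 × [(1+r)^32 − 1] / r = A$1,097,646.99

A$1,097,646.99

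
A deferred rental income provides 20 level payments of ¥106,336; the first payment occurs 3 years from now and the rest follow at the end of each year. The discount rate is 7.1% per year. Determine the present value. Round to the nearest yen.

Ordinary annuity of 20 payments, first payment at period 3.
Periodic rate r = 0.071 per year.
The ordinary-annuity PV formula values the stream one period before the first payment (period 2); discount that back 2 periods:
PV₀ = 106,336 × [1 − (1+r)^−20] / r × (1+r)^−2 = ¥974,527

¥974,527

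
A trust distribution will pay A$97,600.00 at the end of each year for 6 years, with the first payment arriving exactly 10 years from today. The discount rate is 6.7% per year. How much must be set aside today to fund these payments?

Ordinary annuity of 6 payments, first payment at period 10.
Periodic rate r = 0.067 per year.
The ordinary-annuity PV formula values the stream one period before the first payment (period 9); discount that back 9 periods:
PV₀ = 97,600 × [1 − (1+r)^−6] / r × (1+r)^−9 = A$261,942.53

A$261,942.53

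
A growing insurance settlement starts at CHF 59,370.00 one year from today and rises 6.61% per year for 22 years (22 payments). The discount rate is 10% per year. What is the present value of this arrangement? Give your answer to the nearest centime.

Periodic rate r = 0.1 per year.
Growing ordinary annuity: PV = PMT₁ × [1 − ((1+g)/(1+r))^n] / (r − g) = 59,370 × [1 − ((1+0.0661)/(1+r))^22] / (r − 0.0661) = CHF 871,731.87.

CHF 871,731.87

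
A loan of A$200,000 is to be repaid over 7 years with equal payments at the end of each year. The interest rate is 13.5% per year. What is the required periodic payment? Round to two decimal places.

A$45,928.13

Level ordinary annuity; solve PV = PMT × [(1 − (1+r)^−n)/r] for PMT.
Periodic rate r = 0.135 per year.
With n = 7: PMT = 200,000 / ([(1 − (1+r)^−n)/r]) = A$45,928.13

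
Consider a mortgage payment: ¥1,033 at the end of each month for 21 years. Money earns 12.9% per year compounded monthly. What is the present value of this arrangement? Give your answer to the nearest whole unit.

This is an ordinary annuity: 252 payments of ¥1,033 at the end of each month.
Periodic rate r = 0.129/12 per month; n is counted in months.
PV = PMT × [(1 − (1+r)^−n)/r] = 1,033 × [1 − (1+r)^−252] / r = ¥89,600

¥89,600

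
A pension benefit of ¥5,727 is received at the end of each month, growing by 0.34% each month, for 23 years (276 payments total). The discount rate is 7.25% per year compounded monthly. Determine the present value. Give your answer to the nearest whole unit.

Periodic rate r = 0.0725/12 per month; n is counted in months.
Growing ordinary annuity: PV = PMT₁ × [1 − ((1+g)/(1+r))^n] / (r − g) = 5,727 × [1 − ((1+0.0034)/(1+r))^276] / (r − 0.0034) = ¥1,118,666.

¥1,118,666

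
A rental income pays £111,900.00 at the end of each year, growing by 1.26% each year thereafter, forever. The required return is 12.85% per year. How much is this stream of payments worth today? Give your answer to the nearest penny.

£965,487.49

Periodic rate r = 0.1285 per year.
Growing perpetuity (Gordon): PV = PMT₁ / (r − g) = 111,900 / (r − 0.0126) = £965,487.49.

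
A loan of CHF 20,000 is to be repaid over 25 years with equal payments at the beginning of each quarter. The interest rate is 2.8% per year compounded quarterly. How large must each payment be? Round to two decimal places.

Level annuity due; solve PV = PMT × [(1 − (1+r)^−n)/r] × (1+r) for PMT.
Periodic rate r = 0.028/4 per quarter; n is counted in quarters.
With n = 100: PMT = 20,000 / ([(1 − (1+r)^−n)/r] × (1+r)) = CHF 276.83

CHF 276.83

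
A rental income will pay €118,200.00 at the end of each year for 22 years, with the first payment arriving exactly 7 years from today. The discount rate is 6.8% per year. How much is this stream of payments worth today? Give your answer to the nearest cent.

€895,839.95

Ordinary annuity of 22 payments, first payment at period 7.
Periodic rate r = 0.068 per year.
The ordinary-annuity PV formula values the stream one period before the first payment (period 6); discount that back 6 periods:
PV₀ = 118,200 × [1 − (1+r)^−22] / r × (1+r)^−6 = €895,839.95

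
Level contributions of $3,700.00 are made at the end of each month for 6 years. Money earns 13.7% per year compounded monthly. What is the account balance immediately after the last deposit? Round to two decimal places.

$409,800.82

This is an ordinary annuity: 72 deposits of $3,700.00 at the end of each month.
Periodic rate r = 0.137/12 per month; n is counted in months.
FV = PMT × [((1+r)^n − 1)/r] = 3,700 × [(1+r)^72 − 1] / r = $409,800.82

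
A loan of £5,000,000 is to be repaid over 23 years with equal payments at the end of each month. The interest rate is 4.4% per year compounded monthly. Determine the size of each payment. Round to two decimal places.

Level ordinary annuity; solve PV = PMT × [(1 − (1+r)^−n)/r] for PMT.
Periodic rate r = 0.044/12 per month; n is counted in months.
With n = 276: PMT = 5,000,000 / ([(1 − (1+r)^−n)/r]) = £28,833.46

£28,833.46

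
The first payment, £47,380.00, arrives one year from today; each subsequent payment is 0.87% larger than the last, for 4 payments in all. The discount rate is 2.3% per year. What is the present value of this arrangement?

Periodic rate r = 0.023 per year.
Growing ordinary annuity: PV = PMT₁ × [1 − ((1+g)/(1+r))^n] / (r − g) = 47,380 × [1 − ((1+0.0087)/(1+r))^4] / (r − 0.0087) = £181,410.65.

£181,410.65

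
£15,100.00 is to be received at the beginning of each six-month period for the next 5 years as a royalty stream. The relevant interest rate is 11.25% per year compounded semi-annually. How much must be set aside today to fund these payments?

This is an annuity due: 10 payments of £15,100.00 at the beginning of each six-month period.
Periodic rate r = 0.1125/2 per half-year; n is counted in half-years.
PV = PMT × [(1 − (1+r)^−n)/r] × (1+r) = 15,100 × [1 − (1+r)^−10] / r × (1+r) = £119,502.87

£119,502.87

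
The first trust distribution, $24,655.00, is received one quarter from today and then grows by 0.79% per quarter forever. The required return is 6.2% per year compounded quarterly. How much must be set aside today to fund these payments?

$3,244,078.95

Periodic rate r = 0.062/4 per quarter.
Growing perpetuity (Gordon): PV = PMT₁ / (r − g) = 24,655 / (r − 0.0079) = $3,244,078.95.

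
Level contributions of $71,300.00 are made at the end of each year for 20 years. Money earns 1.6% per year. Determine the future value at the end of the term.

This is an ordinary annuity: 20 deposits of $71,300.00 at the end of each year.
Periodic rate r = 0.016 per year.
FV = PMT × [((1+r)^n − 1)/r] = 71,300 × [(1+r)^20 − 1] / r = $1,665,050.59

$1,665,050.59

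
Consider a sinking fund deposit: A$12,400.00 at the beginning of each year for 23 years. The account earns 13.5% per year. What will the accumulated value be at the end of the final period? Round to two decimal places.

This is an annuity due: 23 deposits of A$12,400.00 at the beginning of each year.
Periodic rate r = 0.135 per year.
FV = PMT × [((1+r)^n − 1)/r] × (1+r) = 12,400 × [(1+r)^23 − 1] / r × (1+r) = A$1,814,366.50

A$1,814,366.50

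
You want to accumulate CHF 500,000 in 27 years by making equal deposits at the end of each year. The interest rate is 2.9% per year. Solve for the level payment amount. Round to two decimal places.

CHF 12,459.29

Level ordinary annuity; solve FV = PMT × [((1+r)^n − 1)/r] for PMT.
Periodic rate r = 0.029 per year.
With n = 27: PMT = 500,000 / ([((1+r)^n − 1)/r]) = CHF 12,459.29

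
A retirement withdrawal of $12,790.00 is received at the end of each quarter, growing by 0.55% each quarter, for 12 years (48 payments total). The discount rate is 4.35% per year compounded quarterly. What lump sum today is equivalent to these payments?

Periodic rate r = 0.0435/4 per quarter; n is counted in quarters.
Growing ordinary annuity: PV = PMT₁ × [1 − ((1+g)/(1+r))^n] / (r − g) = 12,790 × [1 − ((1+0.0055)/(1+r))^48] / (r − 0.0055) = $537,262.77.

$537,262.77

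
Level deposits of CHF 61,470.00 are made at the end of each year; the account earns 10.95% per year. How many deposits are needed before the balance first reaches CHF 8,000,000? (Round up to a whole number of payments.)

Periodic rate r = 0.1095 per year.
Ordinary annuity FV: 8,000,000 = 61,470 × [((1+r)^n − 1)/r].
(1+r)^n = 1 + 8,000,000 × r / 61,470, so n = ln(1 + 8,000,000·r/61,470) / ln(1+r) = 26.22.
Round up to a whole number of payments: n = 27.

27 payments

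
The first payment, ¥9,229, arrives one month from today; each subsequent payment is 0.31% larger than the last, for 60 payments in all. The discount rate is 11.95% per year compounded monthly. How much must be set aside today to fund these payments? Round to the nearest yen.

¥451,570

Periodic rate r = 0.1195/12 per month; n is counted in months.
Growing ordinary annuity: PV = PMT₁ × [1 − ((1+g)/(1+r))^n] / (r − g) = 9,229 × [1 − ((1+0.0031)/(1+r))^60] / (r − 0.0031) = ¥451,570.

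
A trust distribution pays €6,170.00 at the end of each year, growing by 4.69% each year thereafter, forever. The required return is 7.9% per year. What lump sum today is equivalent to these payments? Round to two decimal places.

€192,211.84

Periodic rate r = 0.079 per year.
Growing perpetuity (Gordon): PV = PMT₁ / (r − g) = 6,170 / (r − 0.0469) = €192,211.84.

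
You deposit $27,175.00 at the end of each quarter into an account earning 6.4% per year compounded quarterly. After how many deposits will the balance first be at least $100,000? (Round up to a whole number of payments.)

4 payments

Periodic rate r = 0.064/4 per quarter; n is counted in quarters.
Ordinary annuity FV: 100,000 = 27,175 × [((1+r)^n − 1)/r].
(1+r)^n = 1 + 100,000 × r / 27,175, so n = ln(1 + 100,000·r/27,175) / ln(1+r) = 3.60.
Round up to a whole number of payments: n = 4.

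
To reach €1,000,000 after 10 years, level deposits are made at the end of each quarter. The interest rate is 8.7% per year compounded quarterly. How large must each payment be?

Level ordinary annuity; solve FV = PMT × [((1+r)^n − 1)/r] for PMT.
Periodic rate r = 0.087/4 per quarter; n is counted in quarters.
With n = 40: PMT = 1,000,000 / ([((1+r)^n − 1)/r]) = €15,936.95

€15,936.95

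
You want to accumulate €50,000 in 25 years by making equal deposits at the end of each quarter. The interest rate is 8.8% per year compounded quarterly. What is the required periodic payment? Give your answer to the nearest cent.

€140.80

Level ordinary annuity; solve FV = PMT × [((1+r)^n − 1)/r] for PMT.
Periodic rate r = 0.088/4 per quarter; n is counted in quarters.
With n = 100: PMT = 50,000 / ([((1+r)^n − 1)/r]) = €140.80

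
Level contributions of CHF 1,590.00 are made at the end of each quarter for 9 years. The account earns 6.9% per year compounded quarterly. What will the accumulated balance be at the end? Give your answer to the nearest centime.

This is an ordinary annuity: 36 deposits of CHF 1,590.00 at the end of each quarter.
Periodic rate r = 0.069/4 per quarter; n is counted in quarters.
FV = PMT × [((1+r)^n − 1)/r] = 1,590 × [(1+r)^36 − 1] / r = CHF 78,436.36

CHF 78,436.36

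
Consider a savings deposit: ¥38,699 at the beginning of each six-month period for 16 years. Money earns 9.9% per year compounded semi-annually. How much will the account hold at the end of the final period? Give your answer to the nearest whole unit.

This is an annuity due: 32 deposits of ¥38,699 at the beginning of each six-month period.
Periodic rate r = 0.099/2 per half-year; n is counted in half-years.
FV = PMT × [((1+r)^n − 1)/r] × (1+r) = 38,699 × [(1+r)^32 − 1] / r × (1+r) = ¥3,029,986

¥3,029,986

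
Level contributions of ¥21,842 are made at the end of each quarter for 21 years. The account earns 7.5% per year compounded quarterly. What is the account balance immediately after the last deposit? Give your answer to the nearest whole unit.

This is an ordinary annuity: 84 deposits of ¥21,842 at the end of each quarter.
Periodic rate r = 0.075/4 per quarter; n is counted in quarters.
FV = PMT × [((1+r)^n − 1)/r] = 21,842 × [(1+r)^84 − 1] / r = ¥4,380,985

¥4,380,985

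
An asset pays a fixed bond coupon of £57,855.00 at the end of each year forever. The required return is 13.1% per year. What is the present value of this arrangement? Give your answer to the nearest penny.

£441,641.22

Periodic rate r = 0.131 per year.
Level perpetuity: PV = PMT / r = 57,855 / (0.131) = £441,641.22.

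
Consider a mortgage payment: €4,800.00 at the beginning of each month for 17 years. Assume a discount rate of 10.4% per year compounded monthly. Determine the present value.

This is an annuity due: 204 payments of €4,800.00 at the beginning of each month.
Periodic rate r = 0.104/12 per month; n is counted in months.
PV = PMT × [(1 − (1+r)^−n)/r] × (1+r) = 4,800 × [1 − (1+r)^−204] / r × (1+r) = €462,570.72

€462,570.72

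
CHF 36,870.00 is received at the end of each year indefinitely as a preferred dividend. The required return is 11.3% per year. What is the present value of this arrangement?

Periodic rate r = 0.113 per year.
Level perpetuity: PV = PMT / r = 36,870 / (0.113) = CHF 326,283.19.

CHF 326,283.19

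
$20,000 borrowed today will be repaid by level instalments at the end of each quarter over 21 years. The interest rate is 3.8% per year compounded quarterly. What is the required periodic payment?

Level ordinary annuity; solve PV = PMT × [(1 − (1+r)^−n)/r] for PMT.
Periodic rate r = 0.038/4 per quarter; n is counted in quarters.
With n = 84: PMT = 20,000 / ([(1 − (1+r)^−n)/r]) = $346.67

$346.67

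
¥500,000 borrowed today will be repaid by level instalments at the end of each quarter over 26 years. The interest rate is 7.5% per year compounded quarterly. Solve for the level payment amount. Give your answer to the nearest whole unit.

¥10,963

Level ordinary annuity; solve PV = PMT × [(1 − (1+r)^−n)/r] for PMT.
Periodic rate r = 0.075/4 per quarter; n is counted in quarters.
With n = 104: PMT = 500,000 / ([(1 − (1+r)^−n)/r]) = ¥10,963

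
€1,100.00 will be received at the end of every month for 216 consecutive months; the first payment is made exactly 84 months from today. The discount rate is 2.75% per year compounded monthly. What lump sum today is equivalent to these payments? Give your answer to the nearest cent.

€154,841.44

Ordinary annuity of 216 payments, first payment at period 84.
Periodic rate r = 0.0275/12 per month; n is counted in months.
The ordinary-annuity PV formula values the stream one period before the first payment (period 83); discount that back 83 periods:
PV₀ = 1,100 × [1 − (1+r)^−216] / r × (1+r)^−83 = €154,841.44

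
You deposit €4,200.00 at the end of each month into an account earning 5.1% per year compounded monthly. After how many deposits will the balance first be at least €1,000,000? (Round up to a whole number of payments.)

165 payments

Periodic rate r = 0.051/12 per month; n is counted in months.
Ordinary annuity FV: 1,000,000 = 4,200 × [((1+r)^n − 1)/r].
(1+r)^n = 1 + 1,000,000 × r / 4,200, so n = ln(1 + 1,000,000·r/4,200) / ln(1+r) = 164.84.
Round up to a whole number of payments: n = 165.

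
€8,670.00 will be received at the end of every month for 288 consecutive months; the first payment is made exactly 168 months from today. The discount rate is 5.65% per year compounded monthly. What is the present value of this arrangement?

Ordinary annuity of 288 payments, first payment at period 168.
Periodic rate r = 0.0565/12 per month; n is counted in months.
The ordinary-annuity PV formula values the stream one period before the first payment (period 167); discount that back 167 periods:
PV₀ = 8,670 × [1 − (1+r)^−288] / r × (1+r)^−167 = €623,126.15

€623,126.15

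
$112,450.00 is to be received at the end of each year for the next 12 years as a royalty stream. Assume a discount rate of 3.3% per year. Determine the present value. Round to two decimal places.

$1,099,544.63

This is an ordinary annuity: 12 payments of $112,450.00 at the end of each year.
Periodic rate r = 0.033 per year.
PV = PMT × [(1 − (1+r)^−n)/r] = 112,450 × [1 − (1+r)^−12] / r = $1,099,544.63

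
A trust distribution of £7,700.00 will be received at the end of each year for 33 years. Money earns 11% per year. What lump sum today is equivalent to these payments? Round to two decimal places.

This is an ordinary annuity: 33 payments of £7,700.00 at the end of each year.
Periodic rate r = 0.11 per year.
PV = PMT × [(1 − (1+r)^−n)/r] = 7,700 × [1 − (1+r)^−33] / r = £67,764.17

£67,764.17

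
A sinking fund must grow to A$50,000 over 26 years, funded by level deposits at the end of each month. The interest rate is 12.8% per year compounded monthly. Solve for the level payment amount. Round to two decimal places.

A$20.21

Level ordinary annuity; solve FV = PMT × [((1+r)^n − 1)/r] for PMT.
Periodic rate r = 0.128/12 per month; n is counted in months.
With n = 312: PMT = 50,000 / ([((1+r)^n − 1)/r]) = A$20.21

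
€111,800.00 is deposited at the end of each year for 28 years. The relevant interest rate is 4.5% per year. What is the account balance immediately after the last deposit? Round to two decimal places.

This is an ordinary annuity: 28 deposits of €111,800.00 at the end of each year.
Periodic rate r = 0.045 per year.
FV = PMT × [((1+r)^n − 1)/r] = 111,800 × [(1+r)^28 − 1] / r = €6,036,454.65

€6,036,454.65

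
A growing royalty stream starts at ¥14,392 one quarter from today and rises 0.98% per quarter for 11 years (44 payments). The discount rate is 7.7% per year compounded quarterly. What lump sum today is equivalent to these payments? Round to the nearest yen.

Periodic rate r = 0.077/4 per quarter; n is counted in quarters.
Growing ordinary annuity: PV = PMT₁ × [1 − ((1+g)/(1+r))^n] / (r − g) = 14,392 × [1 − ((1+0.0098)/(1+r))^44] / (r − 0.0098) = ¥512,097.

¥512,097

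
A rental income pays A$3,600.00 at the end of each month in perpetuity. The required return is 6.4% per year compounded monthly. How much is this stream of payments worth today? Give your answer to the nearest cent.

A$675,000.00

Periodic rate r = 0.064/12 per month.
Level perpetuity: PV = PMT / r = 3,600 / (0.064/12) = A$675,000.00.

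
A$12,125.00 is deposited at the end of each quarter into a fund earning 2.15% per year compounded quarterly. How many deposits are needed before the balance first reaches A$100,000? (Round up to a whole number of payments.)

Periodic rate r = 0.0215/4 per quarter; n is counted in quarters.
Ordinary annuity FV: 100,000 = 12,125 × [((1+r)^n − 1)/r].
(1+r)^n = 1 + 100,000 × r / 12,125, so n = ln(1 + 100,000·r/12,125) / ln(1+r) = 8.09.
Round up to a whole number of payments: n = 9.

9 payments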